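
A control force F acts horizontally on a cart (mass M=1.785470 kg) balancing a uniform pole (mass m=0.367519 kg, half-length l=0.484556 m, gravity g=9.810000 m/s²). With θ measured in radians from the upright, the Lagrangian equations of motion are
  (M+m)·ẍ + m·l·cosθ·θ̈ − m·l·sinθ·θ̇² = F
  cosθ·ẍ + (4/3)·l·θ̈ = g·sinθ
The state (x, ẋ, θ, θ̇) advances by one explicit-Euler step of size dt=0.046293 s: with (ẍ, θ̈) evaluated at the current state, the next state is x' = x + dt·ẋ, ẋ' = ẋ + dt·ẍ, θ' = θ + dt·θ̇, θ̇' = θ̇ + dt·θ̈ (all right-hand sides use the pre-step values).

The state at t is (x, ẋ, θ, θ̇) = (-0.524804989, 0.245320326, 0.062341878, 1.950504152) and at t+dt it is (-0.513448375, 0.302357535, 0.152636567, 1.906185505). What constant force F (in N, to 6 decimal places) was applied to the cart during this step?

ẍ = (ẋ'−ẋ)/dt = (0.302357535−0.245320326)/0.046293 = 1.232091
θ̈ = (θ̇'−θ̇)/dt = (1.906185505−1.950504152)/0.046293 = -0.957351
sinθ=0.062302, cosθ=0.998057
F = (M+m)·ẍ + m·l·cosθ·θ̈ − m·l·sinθ·θ̇² = 2.652679 + -0.170157 − 0.042210 = 2.440312

F = 2.440312 N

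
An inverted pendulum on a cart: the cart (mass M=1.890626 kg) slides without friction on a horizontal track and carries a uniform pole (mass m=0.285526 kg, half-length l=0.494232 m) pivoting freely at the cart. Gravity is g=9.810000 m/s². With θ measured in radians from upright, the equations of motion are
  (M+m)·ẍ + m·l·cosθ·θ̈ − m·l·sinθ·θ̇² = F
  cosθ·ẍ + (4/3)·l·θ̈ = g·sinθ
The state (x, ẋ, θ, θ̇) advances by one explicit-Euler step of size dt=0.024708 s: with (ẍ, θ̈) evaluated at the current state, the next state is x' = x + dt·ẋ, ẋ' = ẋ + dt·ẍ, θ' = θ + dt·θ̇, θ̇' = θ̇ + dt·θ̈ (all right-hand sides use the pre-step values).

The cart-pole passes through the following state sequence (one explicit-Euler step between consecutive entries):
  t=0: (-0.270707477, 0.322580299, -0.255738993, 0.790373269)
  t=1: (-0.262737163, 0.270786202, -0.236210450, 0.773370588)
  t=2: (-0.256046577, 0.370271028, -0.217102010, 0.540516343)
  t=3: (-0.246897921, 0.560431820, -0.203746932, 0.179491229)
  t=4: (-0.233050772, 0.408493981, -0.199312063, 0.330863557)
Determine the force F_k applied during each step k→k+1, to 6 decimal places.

F_0 = -4.633405 N
F_1 = 7.488874 N
F_2 = 14.743714 N
F_3 = -12.534316 N

step 0→1:
  ẍ = (ẋ'−ẋ)/dt = (0.270786202−0.322580299)/0.024708 = -2.096248
  θ̈ = (θ̇'−θ̇)/dt = (0.773370588−0.790373269)/0.024708 = -0.688145
  sinθ=-0.252960, cosθ=0.967477
  F = (M+m)·ẍ + m·l·cosθ·θ̈ − m·l·sinθ·θ̇² = -4.561754 + -0.093950 − -0.022299 = -4.633405
step 1→2:
  ẍ = (ẋ'−ẋ)/dt = (0.370271028−0.270786202)/0.024708 = 4.026422
  θ̈ = (θ̇'−θ̇)/dt = (0.540516343−0.773370588)/0.024708 = -9.424245
  sinθ=-0.234020, cosθ=0.972232
  F = (M+m)·ẍ + m·l·cosθ·θ̈ − m·l·sinθ·θ̇² = 8.762106 + -1.292983 − -0.019752 = 7.488874
step 2→3:
  ẍ = (ẋ'−ẋ)/dt = (0.560431820−0.370271028)/0.024708 = 7.696325
  θ̈ = (θ̇'−θ̇)/dt = (0.179491229−0.540516343)/0.024708 = -14.611669
  sinθ=-0.215401, cosθ=0.976526
  F = (M+m)·ẍ + m·l·cosθ·θ̈ − m·l·sinθ·θ̇² = 16.748372 + -2.013539 − -0.008881 = 14.743714
step 3→4:
  ẍ = (ẋ'−ẋ)/dt = (0.408493981−0.560431820)/0.024708 = -6.149338
  θ̈ = (θ̇'−θ̇)/dt = (0.330863557−0.179491229)/0.024708 = 6.126450
  sinθ=-0.202340, cosθ=0.979315
  F = (M+m)·ẍ + m·l·cosθ·θ̈ − m·l·sinθ·θ̇² = -13.381894 + 0.846658 − -0.000920 = -12.534316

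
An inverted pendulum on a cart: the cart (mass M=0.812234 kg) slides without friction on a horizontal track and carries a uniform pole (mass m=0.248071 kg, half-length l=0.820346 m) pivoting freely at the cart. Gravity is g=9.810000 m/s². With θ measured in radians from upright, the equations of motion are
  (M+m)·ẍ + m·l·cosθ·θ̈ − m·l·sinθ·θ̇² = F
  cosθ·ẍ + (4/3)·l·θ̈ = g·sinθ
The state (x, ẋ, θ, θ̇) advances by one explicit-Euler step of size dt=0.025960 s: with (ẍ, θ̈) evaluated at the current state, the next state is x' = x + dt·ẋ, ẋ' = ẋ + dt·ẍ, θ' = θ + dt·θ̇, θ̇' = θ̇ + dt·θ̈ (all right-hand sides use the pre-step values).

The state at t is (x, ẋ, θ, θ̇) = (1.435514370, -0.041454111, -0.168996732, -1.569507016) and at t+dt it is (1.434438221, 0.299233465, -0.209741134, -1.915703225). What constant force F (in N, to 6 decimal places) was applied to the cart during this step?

ẍ = (ẋ'−ẋ)/dt = (0.299233465−-0.041454111)/0.025960 = 13.123558
θ̈ = (θ̇'−θ̇)/dt = (-1.915703225−-1.569507016)/0.025960 = -13.335755
sinθ=-0.168193, cosθ=0.985754
F = (M+m)·ẍ + m·l·cosθ·θ̈ − m·l·sinθ·θ̇² = 13.914975 + -2.675218 − -0.084316 = 11.324072

F = 11.324072 N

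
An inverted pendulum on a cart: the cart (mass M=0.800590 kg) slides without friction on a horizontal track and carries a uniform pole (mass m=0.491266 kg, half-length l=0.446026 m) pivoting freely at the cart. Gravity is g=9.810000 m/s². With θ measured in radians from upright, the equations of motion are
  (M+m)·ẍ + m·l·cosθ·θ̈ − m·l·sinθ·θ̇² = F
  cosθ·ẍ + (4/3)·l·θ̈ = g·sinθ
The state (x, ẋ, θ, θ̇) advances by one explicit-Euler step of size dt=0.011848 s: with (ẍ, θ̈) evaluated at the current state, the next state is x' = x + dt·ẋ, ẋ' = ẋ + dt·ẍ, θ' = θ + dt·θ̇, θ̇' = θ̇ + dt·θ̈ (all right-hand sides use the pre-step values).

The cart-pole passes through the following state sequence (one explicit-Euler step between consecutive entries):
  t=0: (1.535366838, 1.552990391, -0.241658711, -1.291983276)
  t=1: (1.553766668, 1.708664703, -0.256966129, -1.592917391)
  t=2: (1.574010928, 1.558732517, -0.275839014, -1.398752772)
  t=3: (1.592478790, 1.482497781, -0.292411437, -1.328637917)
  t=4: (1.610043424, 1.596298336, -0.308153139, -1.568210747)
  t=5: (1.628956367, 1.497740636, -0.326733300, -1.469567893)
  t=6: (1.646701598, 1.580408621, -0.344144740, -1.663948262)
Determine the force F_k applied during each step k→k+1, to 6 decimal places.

step 0→1:
  ẍ = (ẋ'−ẋ)/dt = (1.708664703−1.552990391)/0.011848 = 13.139290
  θ̈ = (θ̇'−θ̇)/dt = (-1.592917391−-1.291983276)/0.011848 = -25.399571
  sinθ=-0.239313, cosθ=0.970942
  F = (M+m)·ẍ + m·l·cosθ·θ̈ − m·l·sinθ·θ̇² = 16.974071 + -5.403768 − -0.087530 = 11.657833
step 1→2:
  ẍ = (ẋ'−ẋ)/dt = (1.558732517−1.708664703)/0.011848 = -12.654641
  θ̈ = (θ̇'−θ̇)/dt = (-1.398752772−-1.592917391)/0.011848 = 16.387966
  sinθ=-0.254147, cosθ=0.967165
  F = (M+m)·ẍ + m·l·cosθ·θ̈ − m·l·sinθ·θ̇² = -16.347974 + 3.472984 − -0.141302 = -12.733688
step 2→3:
  ẍ = (ẋ'−ẋ)/dt = (1.482497781−1.558732517)/0.011848 = -6.434397
  θ̈ = (θ̇'−θ̇)/dt = (-1.328637917−-1.398752772)/0.011848 = 5.917864
  sinθ=-0.272354, cosθ=0.962197
  F = (M+m)·ẍ + m·l·cosθ·θ̈ − m·l·sinθ·θ̇² = -8.312314 + 1.247688 − -0.116760 = -6.947867
step 3→4:
  ẍ = (ẋ'−ẋ)/dt = (1.596298336−1.482497781)/0.011848 = 9.605044
  θ̈ = (θ̇'−θ̇)/dt = (-1.568210747−-1.328637917)/0.011848 = -20.220529
  sinθ=-0.288262, cosθ=0.957552
  F = (M+m)·ẍ + m·l·cosθ·θ̈ − m·l·sinθ·θ̇² = 12.408333 + -4.242595 − -0.111501 = 8.277239
step 4→5:
  ẍ = (ẋ'−ẋ)/dt = (1.497740636−1.596298336)/0.011848 = -8.318509
  θ̈ = (θ̇'−θ̇)/dt = (-1.469567893−-1.568210747)/0.011848 = 8.325697
  sinθ=-0.303299, cosθ=0.952895
  F = (M+m)·ẍ + m·l·cosθ·θ̈ − m·l·sinθ·θ̇² = -10.746316 + 1.738372 − -0.163440 = -8.844505
step 5→6:
  ẍ = (ẋ'−ẋ)/dt = (1.580408621−1.497740636)/0.011848 = 6.977379
  θ̈ = (θ̇'−θ̇)/dt = (-1.663948262−-1.469567893)/0.011848 = -16.406176
  sinθ=-0.320951, cosθ=0.947096
  F = (M+m)·ẍ + m·l·cosθ·θ̈ − m·l·sinθ·θ̇² = 9.013769 + -3.404695 − -0.151878 = 5.760952

F_0 = 11.657833 N
F_1 = -12.733688 N
F_2 = -6.947867 N
F_3 = 8.277239 N
F_4 = -8.844505 N
F_5 = 5.760952 N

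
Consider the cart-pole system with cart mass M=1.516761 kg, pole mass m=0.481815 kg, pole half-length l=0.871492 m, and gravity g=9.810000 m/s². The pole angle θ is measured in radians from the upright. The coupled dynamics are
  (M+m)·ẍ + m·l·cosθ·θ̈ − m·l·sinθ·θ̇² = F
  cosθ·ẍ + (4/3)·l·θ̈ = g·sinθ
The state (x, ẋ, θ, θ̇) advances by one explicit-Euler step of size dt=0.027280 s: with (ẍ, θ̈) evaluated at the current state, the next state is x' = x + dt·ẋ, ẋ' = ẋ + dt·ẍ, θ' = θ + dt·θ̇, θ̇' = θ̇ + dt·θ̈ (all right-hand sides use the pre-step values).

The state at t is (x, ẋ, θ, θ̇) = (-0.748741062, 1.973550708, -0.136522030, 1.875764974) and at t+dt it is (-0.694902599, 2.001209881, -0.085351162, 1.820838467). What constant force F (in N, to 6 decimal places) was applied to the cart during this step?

F = 1.389857 N

ẍ = (ẋ'−ẋ)/dt = (2.001209881−1.973550708)/0.027280 = 1.013899
θ̈ = (θ̇'−θ̇)/dt = (1.820838467−1.875764974)/0.027280 = -2.013435
sinθ=-0.136098, cosθ=0.990695
F = (M+m)·ẍ + m·l·cosθ·θ̈ − m·l·sinθ·θ̇² = 2.026355 + -0.837571 − -0.201073 = 1.389857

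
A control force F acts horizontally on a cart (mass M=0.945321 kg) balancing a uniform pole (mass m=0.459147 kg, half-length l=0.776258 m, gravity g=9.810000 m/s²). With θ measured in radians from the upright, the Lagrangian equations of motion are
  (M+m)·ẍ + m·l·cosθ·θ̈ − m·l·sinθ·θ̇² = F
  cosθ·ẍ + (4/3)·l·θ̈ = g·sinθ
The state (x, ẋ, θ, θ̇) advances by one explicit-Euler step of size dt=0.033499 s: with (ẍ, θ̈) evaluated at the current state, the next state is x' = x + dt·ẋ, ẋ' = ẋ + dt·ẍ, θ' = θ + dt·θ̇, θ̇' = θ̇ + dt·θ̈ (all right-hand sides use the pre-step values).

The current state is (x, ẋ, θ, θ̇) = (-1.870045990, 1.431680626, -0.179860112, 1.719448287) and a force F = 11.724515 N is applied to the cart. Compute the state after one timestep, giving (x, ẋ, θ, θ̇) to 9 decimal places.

(-1.822086121, 1.811058750, -0.122260314, 1.302016192)

sinθ=-0.178891944, cosθ=0.983868727
temp = (F + m·l·θ̇²·sinθ)/(M+m) = (11.724515 + -0.188506730)/1.404468 = 8.213792176
θ̈ = (g·sinθ − cosθ·temp)/(l·(4/3 − m·cos²θ/(M+m))) = -12.461031517
ẍ = temp − m·l·θ̈·cosθ/(M+m) = 11.325058172
Euler: x'=-1.870045990+0.033499·1.431680626=-1.822086121, ẋ'=1.431680626+0.033499·11.325058172=1.811058750
       θ'=-0.179860112+0.033499·1.719448287=-0.122260314, θ̇'=1.719448287+0.033499·-12.461031517=1.302016192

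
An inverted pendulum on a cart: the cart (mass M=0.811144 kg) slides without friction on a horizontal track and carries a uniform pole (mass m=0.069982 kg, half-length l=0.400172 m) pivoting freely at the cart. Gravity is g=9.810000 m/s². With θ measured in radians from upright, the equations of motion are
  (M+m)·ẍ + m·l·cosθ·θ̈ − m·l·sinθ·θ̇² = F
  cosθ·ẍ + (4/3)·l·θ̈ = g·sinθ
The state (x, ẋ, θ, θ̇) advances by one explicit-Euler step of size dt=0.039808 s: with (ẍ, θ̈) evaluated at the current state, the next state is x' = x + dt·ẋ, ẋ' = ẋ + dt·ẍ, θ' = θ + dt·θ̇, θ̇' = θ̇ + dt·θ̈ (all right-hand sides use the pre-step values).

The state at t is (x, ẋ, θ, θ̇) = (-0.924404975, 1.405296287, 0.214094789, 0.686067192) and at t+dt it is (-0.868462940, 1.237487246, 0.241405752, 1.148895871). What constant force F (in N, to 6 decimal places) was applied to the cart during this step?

F = -3.398987 N

ẍ = (ẋ'−ẋ)/dt = (1.237487246−1.405296287)/0.039808 = -4.215460
θ̈ = (θ̇'−θ̇)/dt = (1.148895871−0.686067192)/0.039808 = 11.626524
sinθ=0.212463, cosθ=0.977169
F = (M+m)·ẍ + m·l·cosθ·θ̈ − m·l·sinθ·θ̇² = -3.714352 + 0.318165 − 0.002801 = -3.398987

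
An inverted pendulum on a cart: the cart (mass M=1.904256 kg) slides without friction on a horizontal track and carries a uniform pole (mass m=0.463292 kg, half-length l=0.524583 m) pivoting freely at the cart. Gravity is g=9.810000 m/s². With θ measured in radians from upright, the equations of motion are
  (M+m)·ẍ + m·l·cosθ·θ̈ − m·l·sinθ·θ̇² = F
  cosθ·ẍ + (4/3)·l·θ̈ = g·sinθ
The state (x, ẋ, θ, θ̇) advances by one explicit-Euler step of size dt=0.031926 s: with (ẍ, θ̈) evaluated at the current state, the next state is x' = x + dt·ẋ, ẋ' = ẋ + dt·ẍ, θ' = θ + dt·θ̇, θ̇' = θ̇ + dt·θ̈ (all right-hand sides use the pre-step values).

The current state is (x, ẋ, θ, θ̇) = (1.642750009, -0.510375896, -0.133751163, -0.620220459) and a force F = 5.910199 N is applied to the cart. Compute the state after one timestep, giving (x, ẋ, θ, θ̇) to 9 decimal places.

(1.626455748, -0.410352347, -0.153552321, -0.821659726)

sinθ=-0.133352732, cosθ=0.991068640
temp = (F + m·l·θ̇²·sinθ)/(M+m) = (5.910199 + -0.012467033)/2.367548 = 2.491071762
θ̈ = (g·sinθ − cosθ·temp)/(l·(4/3 − m·cos²θ/(M+m))) = -6.309567954
ẍ = temp − m·l·θ̈·cosθ/(M+m) = 3.132980927
Euler: x'=1.642750009+0.031926·-0.510375896=1.626455748, ẋ'=-0.510375896+0.031926·3.132980927=-0.410352347
       θ'=-0.133751163+0.031926·-0.620220459=-0.153552321, θ̇'=-0.620220459+0.031926·-6.309567954=-0.821659726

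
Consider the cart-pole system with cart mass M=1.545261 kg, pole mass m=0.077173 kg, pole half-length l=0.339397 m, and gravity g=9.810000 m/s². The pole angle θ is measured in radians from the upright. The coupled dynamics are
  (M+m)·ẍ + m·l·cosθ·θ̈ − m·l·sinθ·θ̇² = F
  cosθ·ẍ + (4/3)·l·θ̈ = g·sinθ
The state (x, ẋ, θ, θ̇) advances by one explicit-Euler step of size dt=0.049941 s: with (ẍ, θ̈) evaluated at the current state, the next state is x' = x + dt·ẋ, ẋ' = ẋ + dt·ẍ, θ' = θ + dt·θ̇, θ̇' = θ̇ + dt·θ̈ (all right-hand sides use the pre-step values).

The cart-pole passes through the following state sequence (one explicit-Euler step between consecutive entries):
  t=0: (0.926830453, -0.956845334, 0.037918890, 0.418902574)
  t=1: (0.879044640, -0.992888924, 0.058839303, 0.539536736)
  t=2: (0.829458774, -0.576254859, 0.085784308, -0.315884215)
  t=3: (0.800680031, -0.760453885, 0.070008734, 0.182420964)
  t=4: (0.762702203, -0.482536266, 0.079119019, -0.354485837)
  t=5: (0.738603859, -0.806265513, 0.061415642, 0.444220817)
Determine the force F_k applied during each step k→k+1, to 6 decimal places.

F_0 = -1.107900 N
F_1 = 13.086887 N
F_2 = -5.723918 N
F_3 = 8.747754 N
F_4 = -10.099674 N

step 0→1:
  ẍ = (ẋ'−ẋ)/dt = (-0.992888924−-0.956845334)/0.049941 = -0.721723
  θ̈ = (θ̇'−θ̇)/dt = (0.539536736−0.418902574)/0.049941 = 2.415534
  sinθ=0.037910, cosθ=0.999281
  F = (M+m)·ẍ + m·l·cosθ·θ̈ − m·l·sinθ·θ̇² = -1.170949 + 0.063223 − 0.000174 = -1.107900
step 1→2:
  ẍ = (ẋ'−ẋ)/dt = (-0.576254859−-0.992888924)/0.049941 = 8.342525
  θ̈ = (θ̇'−θ̇)/dt = (-0.315884215−0.539536736)/0.049941 = -17.128631
  sinθ=0.058805, cosθ=0.998269
  F = (M+m)·ẍ + m·l·cosθ·θ̈ − m·l·sinθ·θ̇² = 13.535197 + -0.447862 − 0.000448 = 13.086887
step 2→3:
  ẍ = (ẋ'−ẋ)/dt = (-0.760453885−-0.576254859)/0.049941 = -3.688333
  θ̈ = (θ̇'−θ̇)/dt = (0.182420964−-0.315884215)/0.049941 = 9.977877
  sinθ=0.085679, cosθ=0.996323
  F = (M+m)·ẍ + m·l·cosθ·θ̈ − m·l·sinθ·θ̇² = -5.984076 + 0.260382 − 0.000224 = -5.723918
step 3→4:
  ẍ = (ẋ'−ẋ)/dt = (-0.482536266−-0.760453885)/0.049941 = 5.564919
  θ̈ = (θ̇'−θ̇)/dt = (-0.354485837−0.182420964)/0.049941 = -10.750822
  sinθ=0.069952, cosθ=0.997550
  F = (M+m)·ẍ + m·l·cosθ·θ̈ − m·l·sinθ·θ̇² = 9.028714 + -0.280899 − 0.000061 = 8.747754
step 4→5:
  ẍ = (ẋ'−ẋ)/dt = (-0.806265513−-0.482536266)/0.049941 = -6.482234
  θ̈ = (θ̇'−θ̇)/dt = (0.444220817−-0.354485837)/0.049941 = 15.993005
  sinθ=0.079037, cosθ=0.996872
  F = (M+m)·ẍ + m·l·cosθ·θ̈ − m·l·sinθ·θ̇² = -10.516997 + 0.417583 − 0.000260 = -10.099674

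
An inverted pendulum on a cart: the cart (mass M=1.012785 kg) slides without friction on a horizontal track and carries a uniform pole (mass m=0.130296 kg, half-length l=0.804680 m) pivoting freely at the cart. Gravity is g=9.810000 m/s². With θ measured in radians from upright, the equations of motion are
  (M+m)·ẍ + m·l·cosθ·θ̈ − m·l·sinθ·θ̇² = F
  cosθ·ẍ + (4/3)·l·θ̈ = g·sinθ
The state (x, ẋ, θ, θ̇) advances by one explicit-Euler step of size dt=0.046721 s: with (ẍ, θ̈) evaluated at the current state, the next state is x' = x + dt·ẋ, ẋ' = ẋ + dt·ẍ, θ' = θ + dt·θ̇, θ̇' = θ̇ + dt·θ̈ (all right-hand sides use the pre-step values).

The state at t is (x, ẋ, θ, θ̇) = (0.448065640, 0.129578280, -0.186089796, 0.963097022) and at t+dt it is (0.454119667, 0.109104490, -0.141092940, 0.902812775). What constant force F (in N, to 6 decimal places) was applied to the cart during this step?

ẍ = (ẋ'−ẋ)/dt = (0.109104490−0.129578280)/0.046721 = -0.438214
θ̈ = (θ̇'−θ̇)/dt = (0.902812775−0.963097022)/0.046721 = -1.290303
sinθ=-0.185018, cosθ=0.982735
F = (M+m)·ẍ + m·l·cosθ·θ̈ − m·l·sinθ·θ̇² = -0.500914 + -0.132948 − -0.017993 = -0.615869

F = -0.615869 N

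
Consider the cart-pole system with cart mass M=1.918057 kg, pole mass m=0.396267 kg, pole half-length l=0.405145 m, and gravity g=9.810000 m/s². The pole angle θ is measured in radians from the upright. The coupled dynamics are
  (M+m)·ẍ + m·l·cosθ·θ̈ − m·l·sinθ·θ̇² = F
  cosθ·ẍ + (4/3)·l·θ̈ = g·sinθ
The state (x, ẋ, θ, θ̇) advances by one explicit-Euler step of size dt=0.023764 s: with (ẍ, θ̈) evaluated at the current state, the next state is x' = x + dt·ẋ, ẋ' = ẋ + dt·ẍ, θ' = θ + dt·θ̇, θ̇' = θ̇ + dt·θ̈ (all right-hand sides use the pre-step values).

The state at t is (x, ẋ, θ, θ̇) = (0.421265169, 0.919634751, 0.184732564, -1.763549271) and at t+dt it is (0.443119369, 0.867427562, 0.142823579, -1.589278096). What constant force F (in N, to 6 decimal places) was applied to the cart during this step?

ẍ = (ẋ'−ẋ)/dt = (0.867427562−0.919634751)/0.023764 = -2.196902
θ̈ = (θ̇'−θ̇)/dt = (-1.589278096−-1.763549271)/0.023764 = 7.333411
sinθ=0.183684, cosθ=0.982985
F = (M+m)·ẍ + m·l·cosθ·θ̈ − m·l·sinθ·θ̇² = -5.084344 + 1.157315 − 0.091716 = -4.018745

F = -4.018745 N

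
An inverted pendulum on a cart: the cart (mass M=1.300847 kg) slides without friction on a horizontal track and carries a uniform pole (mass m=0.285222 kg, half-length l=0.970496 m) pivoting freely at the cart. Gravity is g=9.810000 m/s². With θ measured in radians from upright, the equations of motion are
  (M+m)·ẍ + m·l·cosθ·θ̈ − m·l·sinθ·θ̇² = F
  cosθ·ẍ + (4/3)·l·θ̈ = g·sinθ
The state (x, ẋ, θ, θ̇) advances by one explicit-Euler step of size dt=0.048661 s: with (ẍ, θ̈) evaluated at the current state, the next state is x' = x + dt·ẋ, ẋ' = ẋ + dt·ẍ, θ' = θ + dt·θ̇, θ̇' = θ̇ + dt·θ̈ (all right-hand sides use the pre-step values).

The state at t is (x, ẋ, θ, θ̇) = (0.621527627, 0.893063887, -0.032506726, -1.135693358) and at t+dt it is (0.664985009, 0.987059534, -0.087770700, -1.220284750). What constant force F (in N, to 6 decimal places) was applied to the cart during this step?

ẍ = (ẋ'−ẋ)/dt = (0.987059534−0.893063887)/0.048661 = 1.931642
θ̈ = (θ̇'−θ̇)/dt = (-1.220284750−-1.135693358)/0.048661 = -1.738382
sinθ=-0.032501, cosθ=0.999472
F = (M+m)·ẍ + m·l·cosθ·θ̈ − m·l·sinθ·θ̇² = 3.063718 + -0.480942 − -0.011604 = 2.594380

F = 2.594380 N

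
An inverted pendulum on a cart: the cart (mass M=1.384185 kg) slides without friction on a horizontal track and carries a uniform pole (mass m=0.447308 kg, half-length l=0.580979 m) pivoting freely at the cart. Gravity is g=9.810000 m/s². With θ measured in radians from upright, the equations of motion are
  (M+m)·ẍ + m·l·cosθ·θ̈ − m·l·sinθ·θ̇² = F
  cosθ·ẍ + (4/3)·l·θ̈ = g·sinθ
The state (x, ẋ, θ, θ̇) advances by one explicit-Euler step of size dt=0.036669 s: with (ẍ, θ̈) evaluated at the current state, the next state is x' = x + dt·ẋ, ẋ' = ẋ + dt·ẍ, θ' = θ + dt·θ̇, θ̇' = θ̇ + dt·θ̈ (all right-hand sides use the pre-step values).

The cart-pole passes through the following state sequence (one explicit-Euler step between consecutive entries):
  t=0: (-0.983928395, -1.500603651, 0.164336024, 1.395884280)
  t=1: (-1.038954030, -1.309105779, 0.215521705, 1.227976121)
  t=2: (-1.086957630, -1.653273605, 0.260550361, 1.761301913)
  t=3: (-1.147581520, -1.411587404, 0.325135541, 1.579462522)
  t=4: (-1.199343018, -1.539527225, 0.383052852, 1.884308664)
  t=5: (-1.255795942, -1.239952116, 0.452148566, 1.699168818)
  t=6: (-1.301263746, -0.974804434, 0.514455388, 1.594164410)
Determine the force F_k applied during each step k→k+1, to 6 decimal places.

step 0→1:
  ẍ = (ẋ'−ẋ)/dt = (-1.309105779−-1.500603651)/0.036669 = 5.222337
  θ̈ = (θ̇'−θ̇)/dt = (1.227976121−1.395884280)/0.036669 = -4.579022
  sinθ=0.163597, cosθ=0.986527
  F = (M+m)·ẍ + m·l·cosθ·θ̈ − m·l·sinθ·θ̇² = 9.564673 + -1.173948 − 0.082840 = 8.307885
step 1→2:
  ẍ = (ẋ'−ẋ)/dt = (-1.653273605−-1.309105779)/0.036669 = -9.385798
  θ̈ = (θ̇'−θ̇)/dt = (1.761301913−1.227976121)/0.036669 = 14.544323
  sinθ=0.213857, cosθ=0.976865
  F = (M+m)·ẍ + m·l·cosθ·θ̈ − m·l·sinθ·θ̇² = -17.190023 + 3.692284 − 0.083805 = -13.581544
step 2→3:
  ẍ = (ẋ'−ẋ)/dt = (-1.411587404−-1.653273605)/0.036669 = 6.591022
  θ̈ = (θ̇'−θ̇)/dt = (1.579462522−1.761301913)/0.036669 = -4.958941
  sinθ=0.257612, cosθ=0.966248
  F = (M+m)·ẍ + m·l·cosθ·θ̈ − m·l·sinθ·θ̇² = 12.071411 + -1.245216 − 0.207683 = 10.618512
step 3→4:
  ẍ = (ẋ'−ẋ)/dt = (-1.539527225−-1.411587404)/0.036669 = -3.489046
  θ̈ = (θ̇'−θ̇)/dt = (1.884308664−1.579462522)/0.036669 = 8.313457
  sinθ=0.319437, cosθ=0.947607
  F = (M+m)·ẍ + m·l·cosθ·θ̈ − m·l·sinθ·θ̇² = -6.390163 + 2.047280 − 0.207096 = -4.549979
step 4→5:
  ẍ = (ẋ'−ẋ)/dt = (-1.239952116−-1.539527225)/0.036669 = 8.169710
  θ̈ = (θ̇'−θ̇)/dt = (1.699168818−1.884308664)/0.036669 = -5.048947
  sinθ=0.373754, cosθ=0.927528
  F = (M+m)·ẍ + m·l·cosθ·θ̈ − m·l·sinθ·θ̇² = 14.962767 + -1.217012 − 0.344871 = 13.400884
step 5→6:
  ẍ = (ẋ'−ẋ)/dt = (-0.974804434−-1.239952116)/0.036669 = 7.230840
  θ̈ = (θ̇'−θ̇)/dt = (1.594164410−1.699168818)/0.036669 = -2.863574
  sinθ=0.436899, cosθ=0.899510
  F = (M+m)·ẍ + m·l·cosθ·θ̈ − m·l·sinθ·θ̇² = 13.243233 + -0.669394 − 0.327809 = 12.246030

F_0 = 8.307885 N
F_1 = -13.581544 N
F_2 = 10.618512 N
F_3 = -4.549979 N
F_4 = 13.400884 N
F_5 = 12.246030 N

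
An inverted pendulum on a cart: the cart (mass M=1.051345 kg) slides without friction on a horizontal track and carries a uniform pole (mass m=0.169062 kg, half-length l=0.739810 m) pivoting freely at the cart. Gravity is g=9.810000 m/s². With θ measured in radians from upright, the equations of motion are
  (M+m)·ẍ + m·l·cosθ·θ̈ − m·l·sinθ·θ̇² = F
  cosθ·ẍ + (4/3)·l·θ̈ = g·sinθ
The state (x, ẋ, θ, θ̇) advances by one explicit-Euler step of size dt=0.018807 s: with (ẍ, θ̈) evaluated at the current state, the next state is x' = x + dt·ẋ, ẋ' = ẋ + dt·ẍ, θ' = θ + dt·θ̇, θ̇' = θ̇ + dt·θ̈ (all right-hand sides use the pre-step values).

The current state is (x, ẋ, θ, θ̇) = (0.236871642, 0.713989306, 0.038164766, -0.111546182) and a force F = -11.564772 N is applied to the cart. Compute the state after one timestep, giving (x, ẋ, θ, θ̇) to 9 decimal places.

sinθ=0.038155502, cosθ=0.999271814
temp = (F + m·l·θ̇²·sinθ)/(M+m) = (-11.564772 + 0.000059379)/1.220407 = -9.476111347
θ̈ = (g·sinθ − cosθ·temp)/(l·(4/3 − m·cos²θ/(M+m))) = 11.134226595
ẍ = temp − m·l·θ̈·cosθ/(M+m) = -10.616374795
Euler: x'=0.236871642+0.018807·0.713989306=0.250299639, ẋ'=0.713989306+0.018807·-10.616374795=0.514327145
       θ'=0.038164766+0.018807·-0.111546182=0.036066917, θ̇'=-0.111546182+0.018807·11.134226595=0.097855218

(0.250299639, 0.514327145, 0.036066917, 0.097855218)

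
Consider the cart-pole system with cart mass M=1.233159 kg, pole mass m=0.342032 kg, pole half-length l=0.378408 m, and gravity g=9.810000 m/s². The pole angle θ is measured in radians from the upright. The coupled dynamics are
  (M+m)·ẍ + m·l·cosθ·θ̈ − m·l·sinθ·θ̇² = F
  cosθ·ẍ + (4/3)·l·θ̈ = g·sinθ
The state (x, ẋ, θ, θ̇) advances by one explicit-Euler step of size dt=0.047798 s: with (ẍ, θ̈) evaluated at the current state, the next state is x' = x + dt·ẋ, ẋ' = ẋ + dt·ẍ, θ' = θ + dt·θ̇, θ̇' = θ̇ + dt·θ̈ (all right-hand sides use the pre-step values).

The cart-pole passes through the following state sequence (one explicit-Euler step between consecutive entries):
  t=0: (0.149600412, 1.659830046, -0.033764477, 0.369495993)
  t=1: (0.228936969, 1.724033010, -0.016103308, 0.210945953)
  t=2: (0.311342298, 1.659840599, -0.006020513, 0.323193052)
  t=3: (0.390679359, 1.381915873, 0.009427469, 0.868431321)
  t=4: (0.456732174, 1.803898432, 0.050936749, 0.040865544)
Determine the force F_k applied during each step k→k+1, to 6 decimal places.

step 0→1:
  ẍ = (ẋ'−ẋ)/dt = (1.724033010−1.659830046)/0.047798 = 1.343214
  θ̈ = (θ̇'−θ̇)/dt = (0.210945953−0.369495993)/0.047798 = -3.317085
  sinθ=-0.033758, cosθ=0.999430
  F = (M+m)·ẍ + m·l·cosθ·θ̈ − m·l·sinθ·θ̇² = 2.115819 + -0.429078 − -0.000597 = 1.687338
step 1→2:
  ẍ = (ẋ'−ẋ)/dt = (1.659840599−1.724033010)/0.047798 = -1.342994
  θ̈ = (θ̇'−θ̇)/dt = (0.323193052−0.210945953)/0.047798 = 2.348364
  sinθ=-0.016103, cosθ=0.999870
  F = (M+m)·ẍ + m·l·cosθ·θ̈ − m·l·sinθ·θ̇² = -2.115472 + 0.303904 − -0.000093 = -1.811475
step 2→3:
  ẍ = (ẋ'−ẋ)/dt = (1.381915873−1.659840599)/0.047798 = -5.814568
  θ̈ = (θ̇'−θ̇)/dt = (0.868431321−0.323193052)/0.047798 = 11.407136
  sinθ=-0.006020, cosθ=0.999982
  F = (M+m)·ẍ + m·l·cosθ·θ̈ − m·l·sinθ·θ̇² = -9.159055 + 1.476372 − -0.000081 = -7.682602
step 3→4:
  ẍ = (ẋ'−ẋ)/dt = (1.803898432−1.381915873)/0.047798 = 8.828456
  θ̈ = (θ̇'−θ̇)/dt = (0.040865544−0.868431321)/0.047798 = -17.313816
  sinθ=0.009427, cosθ=0.999956
  F = (M+m)·ẍ + m·l·cosθ·θ̈ − m·l·sinθ·θ̇² = 13.906505 + -2.240787 − 0.000920 = 11.664798

F_0 = 1.687338 N
F_1 = -1.811475 N
F_2 = -7.682602 N
F_3 = 11.664798 N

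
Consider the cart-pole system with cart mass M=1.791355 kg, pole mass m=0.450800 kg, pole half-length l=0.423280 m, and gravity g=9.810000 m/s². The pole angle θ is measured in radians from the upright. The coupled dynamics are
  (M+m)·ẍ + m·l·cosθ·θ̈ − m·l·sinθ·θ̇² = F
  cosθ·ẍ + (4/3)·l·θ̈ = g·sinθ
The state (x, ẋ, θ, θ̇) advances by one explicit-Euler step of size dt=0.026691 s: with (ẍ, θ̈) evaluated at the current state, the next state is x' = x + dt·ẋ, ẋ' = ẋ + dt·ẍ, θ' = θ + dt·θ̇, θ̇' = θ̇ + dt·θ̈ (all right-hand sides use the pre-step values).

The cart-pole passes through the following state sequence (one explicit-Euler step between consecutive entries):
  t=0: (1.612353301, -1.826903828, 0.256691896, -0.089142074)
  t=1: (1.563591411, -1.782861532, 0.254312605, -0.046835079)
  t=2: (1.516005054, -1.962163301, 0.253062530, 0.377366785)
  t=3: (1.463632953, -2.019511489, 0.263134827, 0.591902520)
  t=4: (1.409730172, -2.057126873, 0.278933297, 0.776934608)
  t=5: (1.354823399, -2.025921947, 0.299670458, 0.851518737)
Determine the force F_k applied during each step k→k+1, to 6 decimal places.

step 0→1:
  ẍ = (ẋ'−ẋ)/dt = (-1.782861532−-1.826903828)/0.026691 = 1.650080
  θ̈ = (θ̇'−θ̇)/dt = (-0.046835079−-0.089142074)/0.026691 = 1.585066
  sinθ=0.253882, cosθ=0.967235
  F = (M+m)·ẍ + m·l·cosθ·θ̈ − m·l·sinθ·θ̇² = 3.699736 + 0.292544 − 0.000385 = 3.991895
step 1→2:
  ẍ = (ẋ'−ẋ)/dt = (-1.962163301−-1.782861532)/0.026691 = -6.717686
  θ̈ = (θ̇'−θ̇)/dt = (0.377366785−-0.046835079)/0.026691 = 15.893067
  sinθ=0.251580, cosθ=0.967836
  F = (M+m)·ẍ + m·l·cosθ·θ̈ − m·l·sinθ·θ̇² = -15.062094 + 2.935090 − 0.000105 = -12.127110
step 2→3:
  ẍ = (ẋ'−ẋ)/dt = (-2.019511489−-1.962163301)/0.026691 = -2.148596
  θ̈ = (θ̇'−θ̇)/dt = (0.591902520−0.377366785)/0.026691 = 8.037756
  sinθ=0.250370, cosθ=0.968150
  F = (M+m)·ẍ + m·l·cosθ·θ̈ − m·l·sinθ·θ̇² = -4.817486 + 1.484873 − 0.006803 = -3.339417
step 3→4:
  ẍ = (ẋ'−ẋ)/dt = (-2.057126873−-2.019511489)/0.026691 = -1.409291
  θ̈ = (θ̇'−θ̇)/dt = (0.776934608−0.591902520)/0.026691 = 6.932378
  sinθ=0.260109, cosθ=0.965579
  F = (M+m)·ẍ + m·l·cosθ·θ̈ − m·l·sinθ·θ̇² = -3.159849 + 1.277267 − 0.017389 = -1.899970
step 4→5:
  ẍ = (ẋ'−ẋ)/dt = (-2.025921947−-2.057126873)/0.026691 = 1.169118
  θ̈ = (θ̇'−θ̇)/dt = (0.851518737−0.776934608)/0.026691 = 2.794355
  sinθ=0.275330, cosθ=0.961350
  F = (M+m)·ẍ + m·l·cosθ·θ̈ − m·l·sinθ·θ̇² = 2.621344 + 0.512595 − 0.031713 = 3.102226

F_0 = 3.991895 N
F_1 = -12.127110 N
F_2 = -3.339417 N
F_3 = -1.899970 N
F_4 = 3.102226 N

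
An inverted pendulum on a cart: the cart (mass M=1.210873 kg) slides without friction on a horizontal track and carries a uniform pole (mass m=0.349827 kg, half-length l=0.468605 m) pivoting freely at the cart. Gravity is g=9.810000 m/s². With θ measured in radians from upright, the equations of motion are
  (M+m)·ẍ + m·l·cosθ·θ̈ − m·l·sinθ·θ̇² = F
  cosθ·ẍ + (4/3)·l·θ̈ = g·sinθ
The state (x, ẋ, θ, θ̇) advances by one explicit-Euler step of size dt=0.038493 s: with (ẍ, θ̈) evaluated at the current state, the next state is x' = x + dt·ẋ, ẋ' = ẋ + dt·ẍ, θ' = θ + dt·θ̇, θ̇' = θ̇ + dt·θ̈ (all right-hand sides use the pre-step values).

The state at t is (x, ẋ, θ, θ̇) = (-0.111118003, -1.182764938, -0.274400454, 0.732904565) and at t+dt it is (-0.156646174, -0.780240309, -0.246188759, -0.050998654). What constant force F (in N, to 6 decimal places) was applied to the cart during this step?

ẍ = (ẋ'−ẋ)/dt = (-0.780240309−-1.182764938)/0.038493 = 10.457086
θ̈ = (θ̇'−θ̇)/dt = (-0.050998654−0.732904565)/0.038493 = -20.364825
sinθ=-0.270970, cosθ=0.962588
F = (M+m)·ẍ + m·l·cosθ·θ̈ − m·l·sinθ·θ̇² = 16.320375 + -3.213522 − -0.023860 = 13.130713

F = 13.130713 N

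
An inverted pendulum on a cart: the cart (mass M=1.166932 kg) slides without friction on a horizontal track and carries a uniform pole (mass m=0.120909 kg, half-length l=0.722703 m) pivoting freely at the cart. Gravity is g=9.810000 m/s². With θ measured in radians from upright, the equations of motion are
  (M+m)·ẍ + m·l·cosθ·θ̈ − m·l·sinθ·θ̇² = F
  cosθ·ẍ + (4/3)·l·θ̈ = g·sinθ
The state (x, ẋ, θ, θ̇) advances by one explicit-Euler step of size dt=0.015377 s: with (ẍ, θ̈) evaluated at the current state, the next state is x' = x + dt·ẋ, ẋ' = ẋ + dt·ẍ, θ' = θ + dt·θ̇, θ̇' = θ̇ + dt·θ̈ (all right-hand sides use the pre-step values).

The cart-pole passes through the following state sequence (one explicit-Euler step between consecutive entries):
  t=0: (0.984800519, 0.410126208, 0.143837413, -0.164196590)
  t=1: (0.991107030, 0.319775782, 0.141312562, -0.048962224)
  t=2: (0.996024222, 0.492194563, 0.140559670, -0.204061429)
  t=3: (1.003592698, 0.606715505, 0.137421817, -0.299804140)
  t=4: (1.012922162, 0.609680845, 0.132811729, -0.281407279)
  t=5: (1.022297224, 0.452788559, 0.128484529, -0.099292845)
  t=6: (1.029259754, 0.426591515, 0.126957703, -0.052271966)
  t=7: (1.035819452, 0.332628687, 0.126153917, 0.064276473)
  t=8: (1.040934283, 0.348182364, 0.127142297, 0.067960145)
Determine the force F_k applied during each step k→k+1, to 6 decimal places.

step 0→1:
  ẍ = (ẋ'−ẋ)/dt = (0.319775782−0.410126208)/0.015377 = -5.875686
  θ̈ = (θ̇'−θ̇)/dt = (-0.048962224−-0.164196590)/0.015377 = 7.493943
  sinθ=0.143342, cosθ=0.989673
  F = (M+m)·ẍ + m·l·cosθ·θ̈ − m·l·sinθ·θ̇² = -7.566950 + 0.648068 − 0.000338 = -6.919219
step 1→2:
  ẍ = (ẋ'−ẋ)/dt = (0.492194563−0.319775782)/0.015377 = 11.212771
  θ̈ = (θ̇'−θ̇)/dt = (-0.204061429−-0.048962224)/0.015377 = -10.086441
  sinθ=0.140843, cosθ=0.990032
  F = (M+m)·ẍ + m·l·cosθ·θ̈ − m·l·sinθ·θ̇² = 14.440266 + -0.872581 − 0.000030 = 13.567656
step 2→3:
  ẍ = (ẋ'−ẋ)/dt = (0.606715505−0.492194563)/0.015377 = 7.447548
  θ̈ = (θ̇'−θ̇)/dt = (-0.299804140−-0.204061429)/0.015377 = -6.226358
  sinθ=0.140097, cosθ=0.990138
  F = (M+m)·ẍ + m·l·cosθ·θ̈ − m·l·sinθ·θ̇² = 9.591257 + -0.538702 − 0.000510 = 9.052046
step 3→4:
  ẍ = (ẋ'−ẋ)/dt = (0.609680845−0.606715505)/0.015377 = 0.192843
  θ̈ = (θ̇'−θ̇)/dt = (-0.281407279−-0.299804140)/0.015377 = 1.196388
  sinθ=0.136990, cosθ=0.990572
  F = (M+m)·ẍ + m·l·cosθ·θ̈ − m·l·sinθ·θ̇² = 0.248351 + 0.103556 − 0.001076 = 0.350831
step 4→5:
  ẍ = (ẋ'−ẋ)/dt = (0.452788559−0.609680845)/0.015377 = -10.203049
  θ̈ = (θ̇'−θ̇)/dt = (-0.099292845−-0.281407279)/0.015377 = 11.843301
  sinθ=0.132422, cosθ=0.991193
  F = (M+m)·ẍ + m·l·cosθ·θ̈ − m·l·sinθ·θ̇² = -13.139905 + 1.025769 − 0.000916 = -12.115052
step 5→6:
  ẍ = (ẋ'−ẋ)/dt = (0.426591515−0.452788559)/0.015377 = -1.703651
  θ̈ = (θ̇'−θ̇)/dt = (-0.052271966−-0.099292845)/0.015377 = 3.057871
  sinθ=0.128131, cosθ=0.991757
  F = (M+m)·ẍ + m·l·cosθ·θ̈ − m·l·sinθ·θ̇² = -2.194032 + 0.264998 − 0.000110 = -1.929144
step 6→7:
  ẍ = (ẋ'−ẋ)/dt = (0.332628687−0.426591515)/0.015377 = -6.110609
  θ̈ = (θ̇'−θ̇)/dt = (0.064276473−-0.052271966)/0.015377 = 7.579400
  sinθ=0.126617, cosθ=0.991952
  F = (M+m)·ẍ + m·l·cosθ·θ̈ − m·l·sinθ·θ̇² = -7.869492 + 0.656967 − 0.000030 = -7.212555
step 7→8:
  ẍ = (ẋ'−ẋ)/dt = (0.348182364−0.332628687)/0.015377 = 1.011490
  θ̈ = (θ̇'−θ̇)/dt = (0.067960145−0.064276473)/0.015377 = 0.239557
  sinθ=0.125820, cosθ=0.992053
  F = (M+m)·ẍ + m·l·cosθ·θ̈ − m·l·sinθ·θ̇² = 1.302638 + 0.020766 − 0.000045 = 1.323359

F_0 = -6.919219 N
F_1 = 13.567656 N
F_2 = 9.052046 N
F_3 = 0.350831 N
F_4 = -12.115052 N
F_5 = -1.929144 N
F_6 = -7.212555 N
F_7 = 1.323359 N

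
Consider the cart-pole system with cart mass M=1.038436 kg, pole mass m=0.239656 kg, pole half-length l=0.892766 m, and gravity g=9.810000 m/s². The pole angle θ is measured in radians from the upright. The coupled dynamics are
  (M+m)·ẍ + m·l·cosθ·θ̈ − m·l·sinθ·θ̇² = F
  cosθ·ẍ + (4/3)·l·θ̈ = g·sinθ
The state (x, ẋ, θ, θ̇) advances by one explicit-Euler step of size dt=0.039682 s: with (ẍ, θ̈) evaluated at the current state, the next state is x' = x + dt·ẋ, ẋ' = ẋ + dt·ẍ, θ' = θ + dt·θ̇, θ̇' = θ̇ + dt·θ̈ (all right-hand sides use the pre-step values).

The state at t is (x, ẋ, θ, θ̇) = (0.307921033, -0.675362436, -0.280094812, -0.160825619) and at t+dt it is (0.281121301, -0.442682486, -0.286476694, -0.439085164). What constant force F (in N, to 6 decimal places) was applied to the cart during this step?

F = 6.053922 N

ẍ = (ẋ'−ẋ)/dt = (-0.442682486−-0.675362436)/0.039682 = 5.863614
θ̈ = (θ̇'−θ̇)/dt = (-0.439085164−-0.160825619)/0.039682 = -7.012236
sinθ=-0.276447, cosθ=0.961029
F = (M+m)·ẍ + m·l·cosθ·θ̈ − m·l·sinθ·θ̇² = 7.494239 + -1.441847 − -0.001530 = 6.053922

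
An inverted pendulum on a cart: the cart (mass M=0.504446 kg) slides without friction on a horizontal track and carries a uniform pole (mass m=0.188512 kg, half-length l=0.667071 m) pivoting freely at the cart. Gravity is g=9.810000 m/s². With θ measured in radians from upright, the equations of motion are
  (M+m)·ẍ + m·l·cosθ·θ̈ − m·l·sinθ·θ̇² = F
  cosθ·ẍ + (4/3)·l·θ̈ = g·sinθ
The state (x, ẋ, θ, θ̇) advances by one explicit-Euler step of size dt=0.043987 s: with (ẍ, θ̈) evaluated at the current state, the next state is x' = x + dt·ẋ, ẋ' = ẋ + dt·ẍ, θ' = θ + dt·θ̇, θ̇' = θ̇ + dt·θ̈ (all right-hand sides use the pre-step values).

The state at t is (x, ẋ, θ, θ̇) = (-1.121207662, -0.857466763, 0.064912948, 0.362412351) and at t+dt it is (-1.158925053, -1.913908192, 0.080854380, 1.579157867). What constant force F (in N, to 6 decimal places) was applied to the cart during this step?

F = -13.172803 N

ẍ = (ẋ'−ẋ)/dt = (-1.913908192−-0.857466763)/0.043987 = -24.017128
θ̈ = (θ̇'−θ̇)/dt = (1.579157867−0.362412351)/0.043987 = 27.661480
sinθ=0.064867, cosθ=0.997894
F = (M+m)·ẍ + m·l·cosθ·θ̈ − m·l·sinθ·θ̇² = -16.642861 + 3.471130 − 0.001071 = -13.172803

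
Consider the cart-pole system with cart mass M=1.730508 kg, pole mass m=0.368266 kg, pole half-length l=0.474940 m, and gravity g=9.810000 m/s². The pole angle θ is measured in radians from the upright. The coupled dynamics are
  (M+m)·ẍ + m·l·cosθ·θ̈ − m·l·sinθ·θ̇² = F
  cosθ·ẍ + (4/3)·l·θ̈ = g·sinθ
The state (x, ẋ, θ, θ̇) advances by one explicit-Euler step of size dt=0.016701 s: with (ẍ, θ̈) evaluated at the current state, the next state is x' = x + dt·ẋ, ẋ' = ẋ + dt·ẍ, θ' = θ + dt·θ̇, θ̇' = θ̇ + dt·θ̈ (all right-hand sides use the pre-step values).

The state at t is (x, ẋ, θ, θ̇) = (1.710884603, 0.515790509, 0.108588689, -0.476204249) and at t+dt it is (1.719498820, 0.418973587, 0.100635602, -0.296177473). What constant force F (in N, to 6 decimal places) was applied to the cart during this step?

ẍ = (ẋ'−ẋ)/dt = (0.418973587−0.515790509)/0.016701 = -5.797073
θ̈ = (θ̇'−θ̇)/dt = (-0.296177473−-0.476204249)/0.016701 = 10.779401
sinθ=0.108375, cosθ=0.994110
F = (M+m)·ẍ + m·l·cosθ·θ̈ − m·l·sinθ·θ̇² = -12.166747 + 1.874258 − 0.004299 = -10.296787

F = -10.296787 N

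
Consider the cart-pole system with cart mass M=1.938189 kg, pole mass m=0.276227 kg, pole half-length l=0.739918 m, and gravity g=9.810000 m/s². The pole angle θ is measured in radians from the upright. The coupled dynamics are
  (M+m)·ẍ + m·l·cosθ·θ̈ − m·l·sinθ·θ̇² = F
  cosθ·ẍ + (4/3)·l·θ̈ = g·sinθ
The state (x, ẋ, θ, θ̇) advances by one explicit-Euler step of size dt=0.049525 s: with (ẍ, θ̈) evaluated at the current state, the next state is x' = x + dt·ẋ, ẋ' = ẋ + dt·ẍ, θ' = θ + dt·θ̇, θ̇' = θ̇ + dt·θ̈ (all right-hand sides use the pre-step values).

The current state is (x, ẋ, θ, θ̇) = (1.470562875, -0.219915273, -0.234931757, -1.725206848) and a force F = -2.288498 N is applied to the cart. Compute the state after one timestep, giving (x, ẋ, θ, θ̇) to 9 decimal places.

sinθ=-0.232776618, cosθ=0.972530229
temp = (F + m·l·θ̇²·sinθ)/(M+m) = (-2.288498 + -0.141602663)/2.214416 = -1.097400246
θ̈ = (g·sinθ − cosθ·temp)/(l·(4/3 − m·cos²θ/(M+m))) = -1.352537143
ẍ = temp − m·l·θ̈·cosθ/(M+m) = -0.975993500
Euler: x'=1.470562875+0.049525·-0.219915273=1.459671571, ẋ'=-0.219915273+0.049525·-0.975993500=-0.268251351
       θ'=-0.234931757+0.049525·-1.725206848=-0.320372626, θ̇'=-1.725206848+0.049525·-1.352537143=-1.792191250

(1.459671571, -0.268251351, -0.320372626, -1.792191250)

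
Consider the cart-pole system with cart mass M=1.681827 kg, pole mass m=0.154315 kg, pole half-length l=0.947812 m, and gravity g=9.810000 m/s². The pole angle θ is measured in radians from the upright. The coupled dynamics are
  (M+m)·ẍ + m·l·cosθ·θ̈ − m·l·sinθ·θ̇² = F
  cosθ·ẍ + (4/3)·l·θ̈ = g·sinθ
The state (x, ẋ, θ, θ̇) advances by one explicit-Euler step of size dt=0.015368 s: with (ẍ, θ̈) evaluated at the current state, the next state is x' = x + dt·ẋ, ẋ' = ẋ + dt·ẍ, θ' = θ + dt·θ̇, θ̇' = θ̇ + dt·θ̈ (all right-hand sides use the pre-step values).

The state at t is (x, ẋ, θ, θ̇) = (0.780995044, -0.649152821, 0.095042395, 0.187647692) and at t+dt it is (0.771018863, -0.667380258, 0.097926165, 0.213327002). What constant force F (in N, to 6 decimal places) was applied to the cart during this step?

ẍ = (ẋ'−ẋ)/dt = (-0.667380258−-0.649152821)/0.015368 = -1.186064
θ̈ = (θ̇'−θ̇)/dt = (0.213327002−0.187647692)/0.015368 = 1.670960
sinθ=0.094899, cosθ=0.995487
F = (M+m)·ẍ + m·l·cosθ·θ̈ − m·l·sinθ·θ̇² = -2.177783 + 0.243294 − 0.000489 = -1.934977

F = -1.934977 N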